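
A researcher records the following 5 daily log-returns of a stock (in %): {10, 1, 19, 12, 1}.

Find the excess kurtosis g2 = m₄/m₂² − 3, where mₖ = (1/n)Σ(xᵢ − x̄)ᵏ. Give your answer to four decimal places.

-1.3552

x̄ = 8.6000
Σ(xᵢ − x̄)² = 237.2000 ⇒ m₂ = 47.44000
Σ(xᵢ − x̄)⁴ = 18508.4960 ⇒ m₄ = 3701.69920
m₂² = 2250.55360
g2 = m₄/m₂² − 3 = 1.64479 − 3 ≈ -1.3552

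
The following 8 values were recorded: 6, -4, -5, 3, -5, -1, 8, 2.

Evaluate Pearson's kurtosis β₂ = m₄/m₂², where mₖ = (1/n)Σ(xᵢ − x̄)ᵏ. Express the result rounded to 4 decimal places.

1.6080

x̄ = 0.5000
Σ(xᵢ − x̄)² = 178.0000 ⇒ m₂ = 22.25000
Σ(xᵢ − x̄)⁴ = 6368.5000 ⇒ m₄ = 796.06250
m₂² = 495.06250
β₂ = m₄/m₂² = 796.06250 / 495.06250 ≈ 1.6080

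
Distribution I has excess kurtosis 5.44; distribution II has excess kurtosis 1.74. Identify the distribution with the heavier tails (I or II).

Higher excess kurtosis ⇒ heavier tails relative to the normal distribution.
5.44 vs 1.74: the larger is 5.44, so I has heavier tails.

I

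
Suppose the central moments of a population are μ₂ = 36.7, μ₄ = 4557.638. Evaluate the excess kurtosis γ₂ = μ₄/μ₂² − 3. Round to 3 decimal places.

0.384

μ₂² = 36.7² = 1346.89000
μ₄/μ₂² = 4557.638 / 1346.89000 = 3.38382
γ₂ = 3.38382 − 3 ≈ 0.384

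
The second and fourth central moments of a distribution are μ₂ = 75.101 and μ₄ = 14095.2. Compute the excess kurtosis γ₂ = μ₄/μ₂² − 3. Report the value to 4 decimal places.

μ₂² = 75.101² = 5640.16020
μ₄/μ₂² = 14095.2 / 5640.16020 = 2.49908
γ₂ = 2.49908 − 3 ≈ -0.5009

-0.5009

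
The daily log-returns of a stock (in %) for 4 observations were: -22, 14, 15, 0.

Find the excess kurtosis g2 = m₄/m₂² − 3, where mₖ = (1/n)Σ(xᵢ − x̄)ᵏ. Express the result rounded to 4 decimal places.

-1.1354

x̄ = 1.7500
Σ(xᵢ − x̄)² = 892.7500 ⇒ m₂ = 223.18750
Σ(xᵢ − x̄)⁴ = 371516.8281 ⇒ m₄ = 92879.20703
m₂² = 49812.66016
g2 = m₄/m₂² − 3 = 1.86457 − 3 ≈ -1.1354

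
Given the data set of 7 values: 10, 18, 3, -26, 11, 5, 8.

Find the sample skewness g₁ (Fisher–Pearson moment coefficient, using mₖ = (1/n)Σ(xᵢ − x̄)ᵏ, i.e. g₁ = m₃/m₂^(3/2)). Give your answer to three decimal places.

x̄ = (10 + 18 + 3 - 26 + 11 + 5 + 8) / 7 = 4.1429
deviations (xᵢ − x̄): 5.8571, 13.8571, -1.1429, -30.1429, 6.8571, 0.8571, 3.8571
Σ(xᵢ − x̄)² = 1198.8571 ⇒ m₂ = 1198.8571/7 = 171.26531
Σ(xᵢ − x̄)³ = -24146.8163 ⇒ m₃ = -24146.8163/7 = -3449.54519
m₂^(3/2) = 171.26531^(1.5) = 2241.32117
g₁ = m₃ / m₂^(3/2) = -3449.54519 / 2241.32117 ≈ -1.539

-1.539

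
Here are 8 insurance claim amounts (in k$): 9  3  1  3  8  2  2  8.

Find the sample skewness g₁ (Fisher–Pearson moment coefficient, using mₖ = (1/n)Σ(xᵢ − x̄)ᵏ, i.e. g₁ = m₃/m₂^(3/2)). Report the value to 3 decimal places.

x̄ = (9 + 3 + 1 + 3 + 8 + 2 + 2 + 8) / 8 = 4.5000
deviations (xᵢ − x̄): 4.5000, -1.5000, -3.5000, -1.5000, 3.5000, -2.5000, -2.5000, 3.5000
Σ(xᵢ − x̄)² = 74.0000 ⇒ m₂ = 74.0000/8 = 9.25000
Σ(xᵢ − x̄)³ = 96.0000 ⇒ m₃ = 96.0000/8 = 12.00000
m₂^(3/2) = 9.25000^(1.5) = 28.13278
g₁ = m₃ / m₂^(3/2) = 12.00000 / 28.13278 ≈ 0.427

0.427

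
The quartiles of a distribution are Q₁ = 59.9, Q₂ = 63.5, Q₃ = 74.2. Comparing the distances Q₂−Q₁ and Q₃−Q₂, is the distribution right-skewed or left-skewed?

right-skewed

Q₂ − Q₁ = 3.6;  Q₃ − Q₂ = 10.7
Q₃ − Q₂ > Q₂ − Q₁ ⇒ the upper half is more spread out ⇒ right-skewed.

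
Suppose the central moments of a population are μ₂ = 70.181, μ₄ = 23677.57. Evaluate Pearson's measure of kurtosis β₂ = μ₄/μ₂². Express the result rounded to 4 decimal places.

4.8073

μ₂² = 70.181² = 4925.37276
μ₄/μ₂² = 23677.57 / 4925.37276 = 4.80726
β₂ ≈ 4.8073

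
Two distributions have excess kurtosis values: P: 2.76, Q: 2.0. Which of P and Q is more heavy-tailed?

Higher excess kurtosis ⇒ heavier tails relative to the normal distribution.
2.76 vs 2.0: the larger is 2.76, so P has heavier tails.

P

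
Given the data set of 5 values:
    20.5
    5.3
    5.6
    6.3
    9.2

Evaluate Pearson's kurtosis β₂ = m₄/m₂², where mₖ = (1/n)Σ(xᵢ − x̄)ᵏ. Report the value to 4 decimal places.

2.9448

x̄ = 9.3800
Σ(xᵢ − x̄)² = 164.1080 ⇒ m₂ = 32.82160
Σ(xᵢ − x̄)⁴ = 15861.6645 ⇒ m₄ = 3172.33290
m₂² = 1077.25743
β₂ = m₄/m₂² = 3172.33290 / 1077.25743 ≈ 2.9448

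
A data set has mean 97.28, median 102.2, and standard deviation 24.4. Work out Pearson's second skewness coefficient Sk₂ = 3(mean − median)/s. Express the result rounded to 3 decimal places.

Sk₂ = 3(97.28 − 102.2) / 24.4 = 3 × -4.9200 / 24.4
    = -14.7600 / 24.4 ≈ -0.605

-0.605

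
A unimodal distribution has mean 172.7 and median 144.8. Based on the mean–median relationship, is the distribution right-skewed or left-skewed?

mean − median = 172.7 − 144.8 = 27.9
mean > median ⇒ the longer tail is on the right ⇒ right-skewed (positively skewed).

right-skewed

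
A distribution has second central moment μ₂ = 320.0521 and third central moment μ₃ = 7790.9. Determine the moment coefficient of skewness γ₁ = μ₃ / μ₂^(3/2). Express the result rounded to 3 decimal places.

1.361

σ = √μ₂ = √320.0521 = 17.89000
σ³ = μ₂^(3/2) = 5725.73207
γ₁ = μ₃/σ³ = 7790.9 / 5725.73207 ≈ 1.361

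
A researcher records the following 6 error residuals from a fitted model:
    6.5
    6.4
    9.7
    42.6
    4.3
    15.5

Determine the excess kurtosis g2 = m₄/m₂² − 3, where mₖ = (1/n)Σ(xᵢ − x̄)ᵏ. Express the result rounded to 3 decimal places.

x̄ = 14.1667
Σ(xᵢ − x̄)² = 1046.6333 ⇒ m₂ = 174.43889
Σ(xᵢ − x̄)⁴ = 670570.4985 ⇒ m₄ = 111761.74975
m₂² = 30428.92596
g2 = m₄/m₂² − 3 = 3.67288 − 3 ≈ 0.673

0.673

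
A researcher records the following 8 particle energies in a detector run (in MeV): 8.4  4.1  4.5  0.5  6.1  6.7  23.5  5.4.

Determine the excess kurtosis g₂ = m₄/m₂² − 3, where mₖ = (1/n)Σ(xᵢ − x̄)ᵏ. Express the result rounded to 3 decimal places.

x̄ = 7.4000
Σ(xᵢ − x̄)² = 333.3000 ⇒ m₂ = 41.66250
Σ(xᵢ − x̄)⁴ = 69665.9526 ⇒ m₄ = 8708.24408
m₂² = 1735.76391
g₂ = m₄/m₂² − 3 = 5.01695 − 3 ≈ 2.017

2.017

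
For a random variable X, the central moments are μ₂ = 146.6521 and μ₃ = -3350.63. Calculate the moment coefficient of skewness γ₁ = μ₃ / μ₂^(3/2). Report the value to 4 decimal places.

σ = √μ₂ = √146.6521 = 12.11000
σ³ = μ₂^(3/2) = 1775.95693
γ₁ = μ₃/σ³ = -3350.63 / 1775.95693 ≈ -1.8867

-1.8867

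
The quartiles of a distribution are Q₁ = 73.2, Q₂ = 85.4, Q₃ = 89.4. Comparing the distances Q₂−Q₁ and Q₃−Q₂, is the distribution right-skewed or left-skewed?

Q₂ − Q₁ = 12.2;  Q₃ − Q₂ = 4.0
Q₂ − Q₁ > Q₃ − Q₂ ⇒ the lower half is more spread out ⇒ left-skewed.

left-skewed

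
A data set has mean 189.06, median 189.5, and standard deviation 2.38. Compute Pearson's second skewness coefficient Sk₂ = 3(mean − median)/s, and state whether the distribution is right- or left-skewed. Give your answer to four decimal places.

-0.5546, left-skewed

Sk₂ = 3(189.06 − 189.5) / 2.38 = 3 × -0.4400 / 2.38
    = -1.3200 / 2.38 ≈ -0.5546
Sk₂ < 0 ⇒ mean < median ⇒ left-skewed (negative skew).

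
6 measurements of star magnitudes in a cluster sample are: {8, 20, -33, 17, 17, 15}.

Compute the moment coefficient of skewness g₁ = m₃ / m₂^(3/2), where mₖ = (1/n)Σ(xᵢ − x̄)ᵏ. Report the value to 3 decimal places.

-1.638

x̄ = (8 + 20 - 33 + 17 + 17 + 15) / 6 = 7.3333
deviations (xᵢ − x̄): 0.6667, 12.6667, -40.3333, 9.6667, 9.6667, 7.6667
Σ(xᵢ − x̄)² = 2033.3333 ⇒ m₂ = 2033.3333/6 = 338.88889
Σ(xᵢ − x̄)³ = -61323.5556 ⇒ m₃ = -61323.5556/6 = -10220.59259
m₂^(3/2) = 338.88889^(1.5) = 6238.58354
g₁ = m₃ / m₂^(3/2) = -10220.59259 / 6238.58354 ≈ -1.638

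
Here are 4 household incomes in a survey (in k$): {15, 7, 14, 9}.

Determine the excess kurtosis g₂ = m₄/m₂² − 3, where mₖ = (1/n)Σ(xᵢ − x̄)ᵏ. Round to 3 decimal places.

x̄ = 11.2500
Σ(xᵢ − x̄)² = 44.7500 ⇒ m₂ = 11.18750
Σ(xᵢ − x̄)⁴ = 606.8281 ⇒ m₄ = 151.70703
m₂² = 125.16016
g₂ = m₄/m₂² − 3 = 1.21210 − 3 ≈ -1.788

-1.788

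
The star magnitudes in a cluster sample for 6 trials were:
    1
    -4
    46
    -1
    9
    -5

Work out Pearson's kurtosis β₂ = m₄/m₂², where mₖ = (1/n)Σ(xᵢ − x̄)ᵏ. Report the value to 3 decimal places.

x̄ = 7.6667
Σ(xᵢ − x̄)² = 1887.3333 ⇒ m₂ = 314.55556
Σ(xᵢ − x̄)⁴ = 2211155.7778 ⇒ m₄ = 368525.96296
m₂² = 98945.19753
β₂ = m₄/m₂² = 368525.96296 / 98945.19753 ≈ 3.725

3.725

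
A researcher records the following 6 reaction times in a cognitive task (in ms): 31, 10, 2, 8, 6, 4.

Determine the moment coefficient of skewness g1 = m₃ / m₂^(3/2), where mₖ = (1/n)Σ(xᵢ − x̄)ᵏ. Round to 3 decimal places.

1.509

x̄ = (31 + 10 + 2 + 8 + 6 + 4) / 6 = 10.1667
deviations (xᵢ − x̄): 20.8333, -0.1667, -8.1667, -2.1667, -4.1667, -6.1667
Σ(xᵢ − x̄)² = 560.8333 ⇒ m₂ = 560.8333/6 = 93.47222
Σ(xᵢ − x̄)³ = 8180.5556 ⇒ m₃ = 8180.5556/6 = 1363.42593
m₂^(3/2) = 93.47222^(1.5) = 903.69910
g1 = m₃ / m₂^(3/2) = 1363.42593 / 903.69910 ≈ 1.509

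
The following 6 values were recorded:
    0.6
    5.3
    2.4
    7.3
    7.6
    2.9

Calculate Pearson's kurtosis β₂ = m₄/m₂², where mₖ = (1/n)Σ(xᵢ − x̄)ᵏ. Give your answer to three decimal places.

x̄ = 4.3500
Σ(xᵢ − x̄)² = 40.1350 ⇒ m₂ = 6.68917
Σ(xᵢ − x̄)⁴ = 404.7478 ⇒ m₄ = 67.45797
m₂² = 44.74495
β₂ = m₄/m₂² = 67.45797 / 44.74495 ≈ 1.508

1.508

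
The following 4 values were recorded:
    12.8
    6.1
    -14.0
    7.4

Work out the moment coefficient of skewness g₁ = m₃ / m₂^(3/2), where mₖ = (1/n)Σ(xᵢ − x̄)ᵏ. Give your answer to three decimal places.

x̄ = (12.8 + 6.1 - 14.0 + 7.4) / 4 = 3.0750
deviations (xᵢ − x̄): 9.7250, 3.0250, -17.0750, 4.3250
Σ(xᵢ − x̄)² = 413.9875 ⇒ m₂ = 413.9875/4 = 103.49688
Σ(xᵢ − x̄)³ = -3949.9819 ⇒ m₃ = -3949.9819/4 = -987.49547
m₂^(3/2) = 103.49688^(1.5) = 1052.90904
g₁ = m₃ / m₂^(3/2) = -987.49547 / 1052.90904 ≈ -0.938

-0.938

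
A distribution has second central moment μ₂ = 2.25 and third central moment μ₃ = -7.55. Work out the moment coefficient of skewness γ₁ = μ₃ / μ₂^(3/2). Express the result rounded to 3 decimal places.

σ = √μ₂ = √2.25 = 1.50000
σ³ = μ₂^(3/2) = 3.37500
γ₁ = μ₃/σ³ = -7.55 / 3.37500 ≈ -2.237

-2.237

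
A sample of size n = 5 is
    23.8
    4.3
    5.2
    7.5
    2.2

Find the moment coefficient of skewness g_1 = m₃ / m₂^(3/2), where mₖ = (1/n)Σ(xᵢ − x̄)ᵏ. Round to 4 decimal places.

x̄ = (23.8 + 4.3 + 5.2 + 7.5 + 2.2) / 5 = 8.6000
deviations (xᵢ − x̄): 15.2000, -4.3000, -3.4000, -1.1000, -6.4000
Σ(xᵢ − x̄)² = 303.2600 ⇒ m₂ = 303.2600/5 = 60.65200
Σ(xᵢ − x̄)³ = 3129.5220 ⇒ m₃ = 3129.5220/5 = 625.90440
m₂^(3/2) = 60.65200^(1.5) = 472.35410
g_1 = m₃ / m₂^(3/2) = 625.90440 / 472.35410 ≈ 1.3251

1.3251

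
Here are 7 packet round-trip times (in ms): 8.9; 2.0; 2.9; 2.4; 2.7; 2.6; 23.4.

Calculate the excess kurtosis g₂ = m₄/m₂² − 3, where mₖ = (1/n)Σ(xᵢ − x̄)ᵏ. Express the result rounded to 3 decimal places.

x̄ = 6.4143
Σ(xᵢ − x̄)² = 370.9886 ⇒ m₂ = 52.99837
Σ(xᵢ − x̄)⁴ = 84472.6877 ⇒ m₄ = 12067.52681
m₂² = 2808.82694
g₂ = m₄/m₂² − 3 = 4.29629 − 3 ≈ 1.296

1.296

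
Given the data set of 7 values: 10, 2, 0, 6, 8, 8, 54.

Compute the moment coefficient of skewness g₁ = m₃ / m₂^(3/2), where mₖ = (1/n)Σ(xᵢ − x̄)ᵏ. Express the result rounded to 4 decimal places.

x̄ = (10 + 2 + 0 + 6 + 8 + 8 + 54) / 7 = 12.5714
deviations (xᵢ − x̄): -2.5714, -10.5714, -12.5714, -6.5714, -4.5714, -4.5714, 41.4286
Σ(xᵢ − x̄)² = 2077.7143 ⇒ m₂ = 2077.7143/7 = 296.81633
Σ(xᵢ − x̄)³ = 67444.8980 ⇒ m₃ = 67444.8980/7 = 9634.98542
m₂^(3/2) = 296.81633^(1.5) = 5113.65800
g₁ = m₃ / m₂^(3/2) = 9634.98542 / 5113.65800 ≈ 1.8842

1.8842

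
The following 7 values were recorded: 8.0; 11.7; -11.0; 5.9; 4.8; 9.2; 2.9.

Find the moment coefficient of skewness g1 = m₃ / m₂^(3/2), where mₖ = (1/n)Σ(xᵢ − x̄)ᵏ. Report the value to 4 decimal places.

-1.4080

x̄ = (8.0 + 11.7 - 11.0 + 5.9 + 4.8 + 9.2 + 2.9) / 7 = 4.5000
deviations (xᵢ − x̄): 3.5000, 7.2000, -15.5000, 1.4000, 0.3000, 4.7000, -1.6000
Σ(xᵢ − x̄)² = 331.0400 ⇒ m₂ = 331.0400/7 = 47.29143
Σ(xᵢ − x̄)³ = -3205.2540 ⇒ m₃ = -3205.2540/7 = -457.89343
m₂^(3/2) = 47.29143^(1.5) = 325.21731
g1 = m₃ / m₂^(3/2) = -457.89343 / 325.21731 ≈ -1.4080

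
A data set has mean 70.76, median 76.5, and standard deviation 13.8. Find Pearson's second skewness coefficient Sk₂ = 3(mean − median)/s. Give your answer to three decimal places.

-1.248

Sk₂ = 3(70.76 − 76.5) / 13.8 = 3 × -5.7400 / 13.8
    = -17.2200 / 13.8 ≈ -1.248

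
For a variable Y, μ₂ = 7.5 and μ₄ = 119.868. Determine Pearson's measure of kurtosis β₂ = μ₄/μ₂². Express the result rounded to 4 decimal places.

μ₂² = 7.5² = 56.25000
μ₄/μ₂² = 119.868 / 56.25000 = 2.13099
β₂ ≈ 2.1310

2.1310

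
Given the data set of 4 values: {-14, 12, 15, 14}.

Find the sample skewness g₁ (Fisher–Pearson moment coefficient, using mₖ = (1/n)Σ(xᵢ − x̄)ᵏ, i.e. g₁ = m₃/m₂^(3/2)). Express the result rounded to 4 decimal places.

-1.1272

x̄ = (-14 + 12 + 15 + 14) / 4 = 6.7500
deviations (xᵢ − x̄): -20.7500, 5.2500, 8.2500, 7.2500
Σ(xᵢ − x̄)² = 578.7500 ⇒ m₂ = 578.7500/4 = 144.68750
Σ(xᵢ − x̄)³ = -7846.8750 ⇒ m₃ = -7846.8750/4 = -1961.71875
m₂^(3/2) = 144.68750^(1.5) = 1740.38976
g₁ = m₃ / m₂^(3/2) = -1961.71875 / 1740.38976 ≈ -1.1272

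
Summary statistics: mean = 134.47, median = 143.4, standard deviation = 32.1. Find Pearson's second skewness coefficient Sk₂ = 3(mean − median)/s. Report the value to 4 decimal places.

Sk₂ = 3(134.47 − 143.4) / 32.1 = 3 × -8.9300 / 32.1
    = -26.7900 / 32.1 ≈ -0.8346

-0.8346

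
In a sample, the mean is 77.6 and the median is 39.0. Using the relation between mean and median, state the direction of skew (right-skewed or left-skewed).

mean − median = 77.6 − 39.0 = 38.6
mean > median ⇒ the longer tail is on the right ⇒ right-skewed (positively skewed).

right-skewed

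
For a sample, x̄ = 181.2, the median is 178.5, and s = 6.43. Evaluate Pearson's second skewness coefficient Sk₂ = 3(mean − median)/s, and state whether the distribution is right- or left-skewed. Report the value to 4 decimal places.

1.2597, right-skewed

Sk₂ = 3(181.2 − 178.5) / 6.43 = 3 × 2.7000 / 6.43
    = 8.1000 / 6.43 ≈ 1.2597
Sk₂ > 0 ⇒ mean > median ⇒ right-skewed (positive skew).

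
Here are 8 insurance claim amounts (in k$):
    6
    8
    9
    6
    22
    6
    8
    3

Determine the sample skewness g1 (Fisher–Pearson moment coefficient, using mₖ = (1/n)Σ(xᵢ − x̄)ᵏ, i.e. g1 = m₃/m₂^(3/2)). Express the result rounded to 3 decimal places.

x̄ = (6 + 8 + 9 + 6 + 22 + 6 + 8 + 3) / 8 = 8.5000
deviations (xᵢ − x̄): -2.5000, -0.5000, 0.5000, -2.5000, 13.5000, -2.5000, -0.5000, -5.5000
Σ(xᵢ − x̄)² = 232.0000 ⇒ m₂ = 232.0000/8 = 29.00000
Σ(xᵢ − x̄)³ = 2247.0000 ⇒ m₃ = 2247.0000/8 = 280.87500
m₂^(3/2) = 29.00000^(1.5) = 156.16978
g1 = m₃ / m₂^(3/2) = 280.87500 / 156.16978 ≈ 1.799

1.799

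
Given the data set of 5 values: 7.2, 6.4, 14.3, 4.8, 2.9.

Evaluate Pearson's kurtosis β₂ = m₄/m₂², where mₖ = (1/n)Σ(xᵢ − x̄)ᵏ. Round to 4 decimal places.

x̄ = 7.1200
Σ(xᵢ − x̄)² = 75.2680 ⇒ m₂ = 15.05360
Σ(xᵢ − x̄)⁴ = 3004.0281 ⇒ m₄ = 600.80561
m₂² = 226.61087
β₂ = m₄/m₂² = 600.80561 / 226.61087 ≈ 2.6513

2.6513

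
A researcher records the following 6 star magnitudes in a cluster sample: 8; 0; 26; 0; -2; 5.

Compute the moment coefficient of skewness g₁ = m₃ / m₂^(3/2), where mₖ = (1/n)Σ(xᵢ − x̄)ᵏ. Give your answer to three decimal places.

x̄ = (8 + 0 + 26 + 0 - 2 + 5) / 6 = 6.1667
deviations (xᵢ − x̄): 1.8333, -6.1667, 19.8333, -6.1667, -8.1667, -1.1667
Σ(xᵢ − x̄)² = 540.8333 ⇒ m₂ = 540.8333/6 = 90.13889
Σ(xᵢ − x̄)³ = 6792.5556 ⇒ m₃ = 6792.5556/6 = 1132.09259
m₂^(3/2) = 90.13889^(1.5) = 855.79215
g₁ = m₃ / m₂^(3/2) = 1132.09259 / 855.79215 ≈ 1.323

1.323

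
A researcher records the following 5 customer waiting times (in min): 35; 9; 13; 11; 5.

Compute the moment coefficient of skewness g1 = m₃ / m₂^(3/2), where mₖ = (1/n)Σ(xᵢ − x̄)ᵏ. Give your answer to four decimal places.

x̄ = (35 + 9 + 13 + 11 + 5) / 5 = 14.6000
deviations (xᵢ − x̄): 20.4000, -5.6000, -1.6000, -3.6000, -9.6000
Σ(xᵢ − x̄)² = 555.2000 ⇒ m₂ = 555.2000/5 = 111.04000
Σ(xᵢ − x̄)³ = 7378.5600 ⇒ m₃ = 7378.5600/5 = 1475.71200
m₂^(3/2) = 111.04000^(1.5) = 1170.08976
g1 = m₃ / m₂^(3/2) = 1475.71200 / 1170.08976 ≈ 1.2612

1.2612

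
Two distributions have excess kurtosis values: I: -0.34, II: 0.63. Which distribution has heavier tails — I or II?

II

Higher excess kurtosis ⇒ heavier tails relative to the normal distribution.
-0.34 vs 0.63: the larger is 0.63, so II has heavier tails. (II is leptokurtic — heavier-than-normal tails; the other is platykurtic.)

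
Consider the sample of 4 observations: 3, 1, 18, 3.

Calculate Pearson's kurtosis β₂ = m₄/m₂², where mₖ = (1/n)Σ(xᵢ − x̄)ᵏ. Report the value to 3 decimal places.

x̄ = 6.2500
Σ(xᵢ − x̄)² = 186.7500 ⇒ m₂ = 46.68750
Σ(xᵢ − x̄)⁴ = 20044.0781 ⇒ m₄ = 5011.01953
m₂² = 2179.72266
β₂ = m₄/m₂² = 5011.01953 / 2179.72266 ≈ 2.299

2.299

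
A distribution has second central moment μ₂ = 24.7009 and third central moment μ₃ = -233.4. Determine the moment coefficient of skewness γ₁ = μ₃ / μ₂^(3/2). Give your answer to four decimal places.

σ = √μ₂ = √24.7009 = 4.97000
σ³ = μ₂^(3/2) = 122.76347
γ₁ = μ₃/σ³ = -233.4 / 122.76347 ≈ -1.9012

-1.9012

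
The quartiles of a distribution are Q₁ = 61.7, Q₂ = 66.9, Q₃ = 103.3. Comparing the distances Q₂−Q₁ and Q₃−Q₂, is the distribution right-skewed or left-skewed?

right-skewed

Q₂ − Q₁ = 5.2;  Q₃ − Q₂ = 36.4
Q₃ − Q₂ > Q₂ − Q₁ ⇒ the upper half is more spread out ⇒ right-skewed.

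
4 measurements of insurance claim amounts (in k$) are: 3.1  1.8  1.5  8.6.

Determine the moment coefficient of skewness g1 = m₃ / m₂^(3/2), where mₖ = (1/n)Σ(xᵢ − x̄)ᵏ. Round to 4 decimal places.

1.0110

x̄ = (3.1 + 1.8 + 1.5 + 8.6) / 4 = 3.7500
deviations (xᵢ − x̄): -0.6500, -1.9500, -2.2500, 4.8500
Σ(xᵢ − x̄)² = 32.8100 ⇒ m₂ = 32.8100/4 = 8.20250
Σ(xᵢ − x̄)³ = 95.0040 ⇒ m₃ = 95.0040/4 = 23.75100
m₂^(3/2) = 8.20250^(1.5) = 23.49197
g1 = m₃ / m₂^(3/2) = 23.75100 / 23.49197 ≈ 1.0110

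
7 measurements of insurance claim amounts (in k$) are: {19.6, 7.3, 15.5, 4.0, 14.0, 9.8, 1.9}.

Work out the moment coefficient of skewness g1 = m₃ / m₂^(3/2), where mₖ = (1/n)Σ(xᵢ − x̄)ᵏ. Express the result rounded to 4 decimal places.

0.0858

x̄ = (19.6 + 7.3 + 15.5 + 4.0 + 14.0 + 9.8 + 1.9) / 7 = 10.3000
deviations (xᵢ − x̄): 9.3000, -3.0000, 5.2000, -6.3000, 3.7000, -0.5000, -8.4000
Σ(xᵢ − x̄)² = 246.7200 ⇒ m₂ = 246.7200/7 = 35.24571
Σ(xᵢ − x̄)³ = 125.7420 ⇒ m₃ = 125.7420/7 = 17.96314
m₂^(3/2) = 35.24571^(1.5) = 209.24711
g1 = m₃ / m₂^(3/2) = 17.96314 / 209.24711 ≈ 0.0858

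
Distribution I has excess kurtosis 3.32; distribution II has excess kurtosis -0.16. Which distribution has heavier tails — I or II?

Higher excess kurtosis ⇒ heavier tails relative to the normal distribution.
3.32 vs -0.16: the larger is 3.32, so I has heavier tails. (I is leptokurtic — heavier-than-normal tails; the other is platykurtic.)

I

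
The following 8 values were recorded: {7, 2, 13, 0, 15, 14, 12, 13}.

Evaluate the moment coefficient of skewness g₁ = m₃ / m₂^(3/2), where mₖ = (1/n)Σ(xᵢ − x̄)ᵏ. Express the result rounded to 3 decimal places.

-0.740

x̄ = (7 + 2 + 13 + 0 + 15 + 14 + 12 + 13) / 8 = 9.5000
deviations (xᵢ − x̄): -2.5000, -7.5000, 3.5000, -9.5000, 5.5000, 4.5000, 2.5000, 3.5000
Σ(xᵢ − x̄)² = 234.0000 ⇒ m₂ = 234.0000/8 = 29.25000
Σ(xᵢ − x̄)³ = -936.0000 ⇒ m₃ = -936.0000/8 = -117.00000
m₂^(3/2) = 29.25000^(1.5) = 158.19356
g₁ = m₃ / m₂^(3/2) = -117.00000 / 158.19356 ≈ -0.740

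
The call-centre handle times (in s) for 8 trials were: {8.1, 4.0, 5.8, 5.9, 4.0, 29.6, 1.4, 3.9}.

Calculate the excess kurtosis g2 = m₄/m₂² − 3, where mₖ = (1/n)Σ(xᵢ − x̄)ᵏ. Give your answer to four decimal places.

x̄ = 7.8375
Σ(xᵢ − x̄)² = 567.9788 ⇒ m₂ = 70.99734
Σ(xᵢ − x̄)⁴ = 226725.8541 ⇒ m₄ = 28340.73176
m₂² = 5040.62282
g2 = m₄/m₂² − 3 = 5.62247 − 3 ≈ 2.6225

2.6225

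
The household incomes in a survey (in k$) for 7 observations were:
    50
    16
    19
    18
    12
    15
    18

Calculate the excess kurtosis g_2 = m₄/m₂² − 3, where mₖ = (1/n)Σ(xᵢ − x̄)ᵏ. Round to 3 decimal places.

x̄ = 21.1429
Σ(xᵢ − x̄)² = 1004.8571 ⇒ m₂ = 143.55102
Σ(xᵢ − x̄)⁴ = 702774.3382 ⇒ m₄ = 100396.33403
m₂² = 20606.89546
g_2 = m₄/m₂² − 3 = 4.87198 − 3 ≈ 1.872

1.872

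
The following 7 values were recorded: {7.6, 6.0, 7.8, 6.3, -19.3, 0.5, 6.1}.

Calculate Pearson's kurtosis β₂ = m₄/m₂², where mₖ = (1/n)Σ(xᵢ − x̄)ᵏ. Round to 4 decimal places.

4.5790

x̄ = 2.1429
Σ(xᵢ − x̄)² = 572.0971 ⇒ m₂ = 81.72816
Σ(xᵢ − x̄)⁴ = 214096.0475 ⇒ m₄ = 30585.14964
m₂² = 6679.49267
β₂ = m₄/m₂² = 30585.14964 / 6679.49267 ≈ 4.5790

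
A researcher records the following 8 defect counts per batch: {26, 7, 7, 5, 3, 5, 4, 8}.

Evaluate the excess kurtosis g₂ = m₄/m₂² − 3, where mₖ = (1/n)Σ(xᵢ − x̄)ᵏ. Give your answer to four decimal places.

2.5770

x̄ = 8.1250
Σ(xᵢ − x̄)² = 384.8750 ⇒ m₂ = 48.10938
Σ(xᵢ − x̄)⁴ = 103263.5879 ⇒ m₄ = 12907.94849
m₂² = 2314.51196
g₂ = m₄/m₂² − 3 = 5.57696 − 3 ≈ 2.5770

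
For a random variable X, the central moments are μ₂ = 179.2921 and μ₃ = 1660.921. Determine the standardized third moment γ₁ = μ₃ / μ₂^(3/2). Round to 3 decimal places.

σ = √μ₂ = √179.2921 = 13.39000
σ³ = μ₂^(3/2) = 2400.72122
γ₁ = μ₃/σ³ = 1660.921 / 2400.72122 ≈ 0.692

0.692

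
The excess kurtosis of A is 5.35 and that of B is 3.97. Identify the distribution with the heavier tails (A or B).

Higher excess kurtosis ⇒ heavier tails relative to the normal distribution.
5.35 vs 3.97: the larger is 5.35, so A has heavier tails.

A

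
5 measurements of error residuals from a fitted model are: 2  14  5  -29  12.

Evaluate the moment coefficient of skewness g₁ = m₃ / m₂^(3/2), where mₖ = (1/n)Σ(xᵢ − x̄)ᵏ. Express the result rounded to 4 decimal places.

x̄ = (2 + 14 + 5 - 29 + 12) / 5 = 0.8000
deviations (xᵢ − x̄): 1.2000, 13.2000, 4.2000, -29.8000, 11.2000
Σ(xᵢ − x̄)² = 1206.8000 ⇒ m₂ = 1206.8000/5 = 241.36000
Σ(xᵢ − x̄)³ = -22682.8800 ⇒ m₃ = -22682.8800/5 = -4536.57600
m₂^(3/2) = 241.36000^(1.5) = 3749.71229
g₁ = m₃ / m₂^(3/2) = -4536.57600 / 3749.71229 ≈ -1.2098

-1.2098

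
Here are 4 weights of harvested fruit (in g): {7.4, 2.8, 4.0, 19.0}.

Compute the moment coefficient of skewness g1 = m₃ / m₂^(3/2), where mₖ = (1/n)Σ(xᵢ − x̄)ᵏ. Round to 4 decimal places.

0.9314

x̄ = (7.4 + 2.8 + 4.0 + 19.0) / 4 = 8.3000
deviations (xᵢ − x̄): -0.9000, -5.5000, -4.3000, 10.7000
Σ(xᵢ − x̄)² = 164.0400 ⇒ m₂ = 164.0400/4 = 41.01000
Σ(xᵢ − x̄)³ = 978.4320 ⇒ m₃ = 978.4320/4 = 244.60800
m₂^(3/2) = 41.01000^(1.5) = 262.62415
g1 = m₃ / m₂^(3/2) = 244.60800 / 262.62415 ≈ 0.9314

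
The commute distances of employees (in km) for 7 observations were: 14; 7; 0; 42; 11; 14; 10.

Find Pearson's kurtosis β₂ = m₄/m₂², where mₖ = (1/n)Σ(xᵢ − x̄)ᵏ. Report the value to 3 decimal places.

x̄ = 14.0000
Σ(xᵢ − x̄)² = 1054.0000 ⇒ m₂ = 150.57143
Σ(xᵢ − x̄)⁴ = 655810.0000 ⇒ m₄ = 93687.14286
m₂² = 22671.75510
β₂ = m₄/m₂² = 93687.14286 / 22671.75510 ≈ 4.132

4.132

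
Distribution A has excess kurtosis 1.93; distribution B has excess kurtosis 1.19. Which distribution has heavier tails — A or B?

Higher excess kurtosis ⇒ heavier tails relative to the normal distribution.
1.93 vs 1.19: the larger is 1.93, so A has heavier tails.

A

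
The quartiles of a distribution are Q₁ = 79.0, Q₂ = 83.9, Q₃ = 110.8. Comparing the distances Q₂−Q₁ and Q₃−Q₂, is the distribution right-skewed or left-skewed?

Q₂ − Q₁ = 4.9;  Q₃ − Q₂ = 26.9
Q₃ − Q₂ > Q₂ − Q₁ ⇒ the upper half is more spread out ⇒ right-skewed.

right-skewed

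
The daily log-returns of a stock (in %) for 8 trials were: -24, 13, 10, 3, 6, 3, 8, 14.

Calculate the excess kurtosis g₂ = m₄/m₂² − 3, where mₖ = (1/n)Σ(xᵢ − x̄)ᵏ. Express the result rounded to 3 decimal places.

x̄ = 4.1250
Σ(xᵢ − x̄)² = 1022.8750 ⇒ m₂ = 127.85938
Σ(xᵢ − x̄)⁴ = 642851.4004 ⇒ m₄ = 80356.42505
m₂² = 16348.01978
g₂ = m₄/m₂² − 3 = 4.91536 − 3 ≈ 1.915

1.915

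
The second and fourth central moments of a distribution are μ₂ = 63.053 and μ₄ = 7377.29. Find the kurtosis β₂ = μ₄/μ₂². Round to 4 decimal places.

μ₂² = 63.053² = 3975.68081
μ₄/μ₂² = 7377.29 / 3975.68081 = 1.85560
β₂ ≈ 1.8556

1.8556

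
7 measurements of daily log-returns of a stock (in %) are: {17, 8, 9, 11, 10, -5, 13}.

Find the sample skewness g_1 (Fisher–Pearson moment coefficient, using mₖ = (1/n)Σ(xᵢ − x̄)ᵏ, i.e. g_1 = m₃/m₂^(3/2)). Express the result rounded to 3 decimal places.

x̄ = (17 + 8 + 9 + 11 + 10 - 5 + 13) / 7 = 9.0000
deviations (xᵢ − x̄): 8.0000, -1.0000, 0.0000, 2.0000, 1.0000, -14.0000, 4.0000
Σ(xᵢ − x̄)² = 282.0000 ⇒ m₂ = 282.0000/7 = 40.28571
Σ(xᵢ − x̄)³ = -2160.0000 ⇒ m₃ = -2160.0000/7 = -308.57143
m₂^(3/2) = 40.28571^(1.5) = 255.69757
g_1 = m₃ / m₂^(3/2) = -308.57143 / 255.69757 ≈ -1.207

-1.207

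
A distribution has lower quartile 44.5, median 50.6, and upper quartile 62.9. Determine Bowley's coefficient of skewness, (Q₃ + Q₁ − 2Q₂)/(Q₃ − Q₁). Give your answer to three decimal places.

0.337

numerator: Q₃ + Q₁ − 2Q₂ = 62.9 + 44.5 − 2×50.6 = 6.2000
denominator: Q₃ − Q₁ = 62.9 − 44.5 = 18.4000
Bowley skewness = 6.2000 / 18.4000 ≈ 0.337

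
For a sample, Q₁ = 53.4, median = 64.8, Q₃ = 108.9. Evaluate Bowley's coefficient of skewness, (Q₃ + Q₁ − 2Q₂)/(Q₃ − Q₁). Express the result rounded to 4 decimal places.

numerator: Q₃ + Q₁ − 2Q₂ = 108.9 + 53.4 − 2×64.8 = 32.7000
denominator: Q₃ − Q₁ = 108.9 − 53.4 = 55.5000
Bowley skewness = 32.7000 / 55.5000 ≈ 0.5892

0.5892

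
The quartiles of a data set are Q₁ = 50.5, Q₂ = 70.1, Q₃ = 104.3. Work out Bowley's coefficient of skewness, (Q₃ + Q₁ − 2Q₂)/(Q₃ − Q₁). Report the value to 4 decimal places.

numerator: Q₃ + Q₁ − 2Q₂ = 104.3 + 50.5 − 2×70.1 = 14.6000
denominator: Q₃ − Q₁ = 104.3 − 50.5 = 53.8000
Bowley skewness = 14.6000 / 53.8000 ≈ 0.2714

0.2714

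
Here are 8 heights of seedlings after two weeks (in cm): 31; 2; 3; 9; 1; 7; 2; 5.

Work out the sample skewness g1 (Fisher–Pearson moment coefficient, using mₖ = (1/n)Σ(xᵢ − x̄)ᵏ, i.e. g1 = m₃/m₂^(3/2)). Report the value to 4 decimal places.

x̄ = (31 + 2 + 3 + 9 + 1 + 7 + 2 + 5) / 8 = 7.5000
deviations (xᵢ − x̄): 23.5000, -5.5000, -4.5000, 1.5000, -6.5000, -0.5000, -5.5000, -2.5000
Σ(xᵢ − x̄)² = 684.0000 ⇒ m₂ = 684.0000/8 = 85.50000
Σ(xᵢ − x̄)³ = 12267.0000 ⇒ m₃ = 12267.0000/8 = 1533.37500
m₂^(3/2) = 85.50000^(1.5) = 790.58610
g1 = m₃ / m₂^(3/2) = 1533.37500 / 790.58610 ≈ 1.9395

1.9395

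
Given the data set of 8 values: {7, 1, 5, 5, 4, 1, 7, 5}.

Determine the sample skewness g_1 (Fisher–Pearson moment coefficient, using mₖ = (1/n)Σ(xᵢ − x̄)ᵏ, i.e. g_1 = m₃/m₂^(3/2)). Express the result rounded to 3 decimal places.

x̄ = (7 + 1 + 5 + 5 + 4 + 1 + 7 + 5) / 8 = 4.3750
deviations (xᵢ − x̄): 2.6250, -3.3750, 0.6250, 0.6250, -0.3750, -3.3750, 2.6250, 0.6250
Σ(xᵢ − x̄)² = 37.8750 ⇒ m₂ = 37.8750/8 = 4.73438
Σ(xᵢ − x̄)³ = -40.0313 ⇒ m₃ = -40.0313/8 = -5.00391
m₂^(3/2) = 4.73438^(1.5) = 10.30135
g_1 = m₃ / m₂^(3/2) = -5.00391 / 10.30135 ≈ -0.486

-0.486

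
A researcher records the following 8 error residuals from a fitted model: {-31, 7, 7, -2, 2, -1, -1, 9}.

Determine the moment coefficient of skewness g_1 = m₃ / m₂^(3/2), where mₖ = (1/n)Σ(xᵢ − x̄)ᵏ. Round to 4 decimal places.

-1.7765

x̄ = (-31 + 7 + 7 - 2 + 2 - 1 - 1 + 9) / 8 = -1.2500
deviations (xᵢ − x̄): -29.7500, 8.2500, 8.2500, -0.7500, 3.2500, 0.2500, 0.2500, 10.2500
Σ(xᵢ − x̄)² = 1137.5000 ⇒ m₂ = 1137.5000/8 = 142.18750
Σ(xᵢ − x̄)³ = -24096.7500 ⇒ m₃ = -24096.7500/8 = -3012.09375
m₂^(3/2) = 142.18750^(1.5) = 1695.47788
g_1 = m₃ / m₂^(3/2) = -3012.09375 / 1695.47788 ≈ -1.7765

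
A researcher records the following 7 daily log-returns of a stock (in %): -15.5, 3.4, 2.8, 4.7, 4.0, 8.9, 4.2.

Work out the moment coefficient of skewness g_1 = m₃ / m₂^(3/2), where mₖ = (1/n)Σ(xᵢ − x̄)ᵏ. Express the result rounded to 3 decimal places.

x̄ = (-15.5 + 3.4 + 2.8 + 4.7 + 4.0 + 8.9 + 4.2) / 7 = 1.7857
deviations (xᵢ − x̄): -17.2857, 1.6143, 1.0143, 2.9143, 2.2143, 7.1143, 2.4143
Σ(xᵢ − x̄)² = 372.2686 ⇒ m₂ = 372.2686/7 = 53.18122
Σ(xᵢ − x̄)³ = -4749.8946 ⇒ m₃ = -4749.8946/7 = -678.55637
m₂^(3/2) = 53.18122^(1.5) = 387.82652
g_1 = m₃ / m₂^(3/2) = -678.55637 / 387.82652 ≈ -1.750

-1.750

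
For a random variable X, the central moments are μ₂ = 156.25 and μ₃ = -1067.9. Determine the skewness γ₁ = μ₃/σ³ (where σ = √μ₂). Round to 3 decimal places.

σ = √μ₂ = √156.25 = 12.50000
σ³ = μ₂^(3/2) = 1953.12500
γ₁ = μ₃/σ³ = -1067.9 / 1953.12500 ≈ -0.547

-0.547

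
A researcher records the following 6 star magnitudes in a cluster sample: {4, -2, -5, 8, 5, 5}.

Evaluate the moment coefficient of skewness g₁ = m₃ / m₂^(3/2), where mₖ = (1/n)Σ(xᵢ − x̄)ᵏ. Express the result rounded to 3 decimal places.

x̄ = (4 - 2 - 5 + 8 + 5 + 5) / 6 = 2.5000
deviations (xᵢ − x̄): 1.5000, -4.5000, -7.5000, 5.5000, 2.5000, 2.5000
Σ(xᵢ − x̄)² = 121.5000 ⇒ m₂ = 121.5000/6 = 20.25000
Σ(xᵢ − x̄)³ = -312.0000 ⇒ m₃ = -312.0000/6 = -52.00000
m₂^(3/2) = 20.25000^(1.5) = 91.12500
g₁ = m₃ / m₂^(3/2) = -52.00000 / 91.12500 ≈ -0.571

-0.571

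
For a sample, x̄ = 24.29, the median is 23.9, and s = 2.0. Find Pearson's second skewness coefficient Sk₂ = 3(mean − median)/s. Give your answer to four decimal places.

Sk₂ = 3(24.29 − 23.9) / 2.0 = 3 × 0.3900 / 2.0
    = 1.1700 / 2.0 ≈ 0.5850

0.5850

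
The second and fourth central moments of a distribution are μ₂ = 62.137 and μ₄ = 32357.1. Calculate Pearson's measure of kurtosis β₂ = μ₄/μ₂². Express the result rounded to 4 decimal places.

μ₂² = 62.137² = 3861.00677
μ₄/μ₂² = 32357.1 / 3861.00677 = 8.38048
β₂ ≈ 8.3805

8.3805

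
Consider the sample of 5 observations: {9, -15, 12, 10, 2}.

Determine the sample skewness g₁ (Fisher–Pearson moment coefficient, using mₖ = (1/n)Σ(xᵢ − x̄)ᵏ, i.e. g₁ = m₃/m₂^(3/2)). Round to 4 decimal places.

-1.1215

x̄ = (9 - 15 + 12 + 10 + 2) / 5 = 3.6000
deviations (xᵢ − x̄): 5.4000, -18.6000, 8.4000, 6.4000, -1.6000
Σ(xᵢ − x̄)² = 489.2000 ⇒ m₂ = 489.2000/5 = 97.84000
Σ(xᵢ − x̄)³ = -5426.6400 ⇒ m₃ = -5426.6400/5 = -1085.32800
m₂^(3/2) = 97.84000^(1.5) = 967.77560
g₁ = m₃ / m₂^(3/2) = -1085.32800 / 967.77560 ≈ -1.1215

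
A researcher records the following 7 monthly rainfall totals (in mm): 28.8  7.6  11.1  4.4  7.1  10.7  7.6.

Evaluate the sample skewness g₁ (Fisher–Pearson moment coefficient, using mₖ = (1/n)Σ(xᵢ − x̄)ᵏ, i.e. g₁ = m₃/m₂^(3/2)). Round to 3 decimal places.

x̄ = (28.8 + 7.6 + 11.1 + 4.4 + 7.1 + 10.7 + 7.6) / 7 = 11.0429
deviations (xᵢ − x̄): 17.7571, -3.4429, 0.0571, -6.6429, -3.9429, -0.3429, -3.4429
Σ(xᵢ − x̄)² = 398.8171 ⇒ m₂ = 398.8171/7 = 56.97388
Σ(xᵢ − x̄)³ = 5163.0260 ⇒ m₃ = 5163.0260/7 = 737.57514
m₂^(3/2) = 56.97388^(1.5) = 430.04477
g₁ = m₃ / m₂^(3/2) = 737.57514 / 430.04477 ≈ 1.715

1.715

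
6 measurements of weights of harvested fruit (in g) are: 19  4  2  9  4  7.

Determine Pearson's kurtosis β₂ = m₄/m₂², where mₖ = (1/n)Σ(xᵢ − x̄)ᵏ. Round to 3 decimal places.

x̄ = 7.5000
Σ(xᵢ − x̄)² = 189.5000 ⇒ m₂ = 31.58333
Σ(xᵢ − x̄)⁴ = 18710.3750 ⇒ m₄ = 3118.39583
m₂² = 997.50694
β₂ = m₄/m₂² = 3118.39583 / 997.50694 ≈ 3.126

3.126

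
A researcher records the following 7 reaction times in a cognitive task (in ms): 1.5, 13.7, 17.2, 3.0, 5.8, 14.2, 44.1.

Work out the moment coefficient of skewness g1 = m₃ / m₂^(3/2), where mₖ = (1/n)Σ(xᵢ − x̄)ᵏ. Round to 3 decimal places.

1.339

x̄ = (1.5 + 13.7 + 17.2 + 3.0 + 5.8 + 14.2 + 44.1) / 7 = 14.2143
deviations (xᵢ − x̄): -12.7143, -0.5143, 2.9857, -11.2143, -8.4143, -0.0143, 29.8857
Σ(xᵢ − x̄)² = 1260.5486 ⇒ m₂ = 1260.5486/7 = 180.07837
Σ(xᵢ − x̄)³ = 22657.7355 ⇒ m₃ = 22657.7355/7 = 3236.81935
m₂^(3/2) = 180.07837^(1.5) = 2416.53070
g1 = m₃ / m₂^(3/2) = 3236.81935 / 2416.53070 ≈ 1.339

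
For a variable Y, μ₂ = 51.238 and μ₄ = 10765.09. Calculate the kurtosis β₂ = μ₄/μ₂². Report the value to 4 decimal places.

μ₂² = 51.238² = 2625.33264
μ₄/μ₂² = 10765.09 / 2625.33264 = 4.10047
β₂ ≈ 4.1005

4.1005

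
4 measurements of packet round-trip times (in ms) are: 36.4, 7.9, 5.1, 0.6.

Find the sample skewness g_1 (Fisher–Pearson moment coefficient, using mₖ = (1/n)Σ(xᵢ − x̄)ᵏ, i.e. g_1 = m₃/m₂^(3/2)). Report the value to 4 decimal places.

1.0351

x̄ = (36.4 + 7.9 + 5.1 + 0.6) / 4 = 12.5000
deviations (xᵢ − x̄): 23.9000, -4.6000, -7.4000, -11.9000
Σ(xᵢ − x̄)² = 788.7400 ⇒ m₂ = 788.7400/4 = 197.18500
Σ(xᵢ − x̄)³ = 11464.2000 ⇒ m₃ = 11464.2000/4 = 2866.05000
m₂^(3/2) = 197.18500^(1.5) = 2768.92258
g_1 = m₃ / m₂^(3/2) = 2866.05000 / 2768.92258 ≈ 1.0351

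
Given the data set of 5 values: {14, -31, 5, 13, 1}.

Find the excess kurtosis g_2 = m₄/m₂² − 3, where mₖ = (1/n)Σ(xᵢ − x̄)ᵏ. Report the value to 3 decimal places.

-0.174

x̄ = 0.4000
Σ(xᵢ − x̄)² = 1351.2000 ⇒ m₂ = 270.24000
Σ(xᵢ − x̄)⁴ = 1031979.9360 ⇒ m₄ = 206395.98720
m₂² = 73029.65760
g_2 = m₄/m₂² − 3 = 2.82619 − 3 ≈ -0.174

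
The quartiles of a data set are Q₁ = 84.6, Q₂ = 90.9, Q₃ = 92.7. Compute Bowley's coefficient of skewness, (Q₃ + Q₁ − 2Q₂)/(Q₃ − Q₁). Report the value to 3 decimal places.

-0.556

numerator: Q₃ + Q₁ − 2Q₂ = 92.7 + 84.6 − 2×90.9 = -4.5000
denominator: Q₃ − Q₁ = 92.7 − 84.6 = 8.1000
Bowley skewness = -4.5000 / 8.1000 ≈ -0.556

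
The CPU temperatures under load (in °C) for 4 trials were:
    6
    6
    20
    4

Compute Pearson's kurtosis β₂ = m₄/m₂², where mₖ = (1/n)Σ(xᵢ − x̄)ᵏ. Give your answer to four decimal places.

2.2945

x̄ = 9.0000
Σ(xᵢ − x̄)² = 164.0000 ⇒ m₂ = 41.00000
Σ(xᵢ − x̄)⁴ = 15428.0000 ⇒ m₄ = 3857.00000
m₂² = 1681.00000
β₂ = m₄/m₂² = 3857.00000 / 1681.00000 ≈ 2.2945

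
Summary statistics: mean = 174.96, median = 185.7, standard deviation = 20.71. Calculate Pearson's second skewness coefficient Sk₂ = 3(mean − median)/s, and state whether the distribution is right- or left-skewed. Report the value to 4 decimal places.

-1.5558, left-skewed

Sk₂ = 3(174.96 − 185.7) / 20.71 = 3 × -10.7400 / 20.71
    = -32.2200 / 20.71 ≈ -1.5558
Sk₂ < 0 ⇒ mean < median ⇒ left-skewed (negative skew).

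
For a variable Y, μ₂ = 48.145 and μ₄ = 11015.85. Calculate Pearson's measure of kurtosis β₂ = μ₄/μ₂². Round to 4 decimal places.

4.7524

μ₂² = 48.145² = 2317.94103
μ₄/μ₂² = 11015.85 / 2317.94103 = 4.75243
β₂ ≈ 4.7524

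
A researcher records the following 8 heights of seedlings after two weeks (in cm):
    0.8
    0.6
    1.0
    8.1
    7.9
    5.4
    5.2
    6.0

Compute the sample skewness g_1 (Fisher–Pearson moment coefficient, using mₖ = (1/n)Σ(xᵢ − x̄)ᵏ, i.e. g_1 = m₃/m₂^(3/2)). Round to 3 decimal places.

x̄ = (0.8 + 0.6 + 1.0 + 8.1 + 7.9 + 5.4 + 5.2 + 6.0) / 8 = 4.3750
deviations (xᵢ − x̄): -3.5750, -3.7750, -3.3750, 3.7250, 3.5250, 1.0250, 0.8250, 1.6250
Σ(xᵢ − x̄)² = 69.0950 ⇒ m₂ = 69.0950/8 = 8.63688
Σ(xᵢ − x̄)³ = -36.5137 ⇒ m₃ = -36.5137/8 = -4.56422
m₂^(3/2) = 8.63688^(1.5) = 25.38253
g_1 = m₃ / m₂^(3/2) = -4.56422 / 25.38253 ≈ -0.180

-0.180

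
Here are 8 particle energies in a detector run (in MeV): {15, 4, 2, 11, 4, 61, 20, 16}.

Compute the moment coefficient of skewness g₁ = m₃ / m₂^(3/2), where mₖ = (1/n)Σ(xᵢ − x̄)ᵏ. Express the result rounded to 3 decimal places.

x̄ = (15 + 4 + 2 + 11 + 4 + 61 + 20 + 16) / 8 = 16.6250
deviations (xᵢ − x̄): -1.6250, -12.6250, -14.6250, -5.6250, -12.6250, 44.3750, 3.3750, -0.6250
Σ(xᵢ − x̄)² = 2547.8750 ⇒ m₂ = 2547.8750/8 = 318.48438
Σ(xᵢ − x̄)³ = 80083.7813 ⇒ m₃ = 80083.7813/8 = 10010.47266
m₂^(3/2) = 318.48438^(1.5) = 5683.71373
g₁ = m₃ / m₂^(3/2) = 10010.47266 / 5683.71373 ≈ 1.761

1.761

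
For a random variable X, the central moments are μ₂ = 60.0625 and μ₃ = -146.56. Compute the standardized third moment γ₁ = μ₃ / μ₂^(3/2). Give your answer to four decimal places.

-0.3149

σ = √μ₂ = √60.0625 = 7.75000
σ³ = μ₂^(3/2) = 465.48438
γ₁ = μ₃/σ³ = -146.56 / 465.48438 ≈ -0.3149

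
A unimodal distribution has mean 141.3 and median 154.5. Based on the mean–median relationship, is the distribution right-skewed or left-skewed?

mean − median = 141.3 − 154.5 = -13.2
mean < median ⇒ the longer tail is on the left ⇒ left-skewed (negatively skewed).

left-skewed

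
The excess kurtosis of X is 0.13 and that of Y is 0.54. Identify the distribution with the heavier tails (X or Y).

Y

Higher excess kurtosis ⇒ heavier tails relative to the normal distribution.
0.13 vs 0.54: the larger is 0.54, so Y has heavier tails.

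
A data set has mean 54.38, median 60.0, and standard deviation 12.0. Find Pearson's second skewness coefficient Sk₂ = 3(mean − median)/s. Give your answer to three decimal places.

-1.405

Sk₂ = 3(54.38 − 60.0) / 12.0 = 3 × -5.6200 / 12.0
    = -16.8600 / 12.0 ≈ -1.405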